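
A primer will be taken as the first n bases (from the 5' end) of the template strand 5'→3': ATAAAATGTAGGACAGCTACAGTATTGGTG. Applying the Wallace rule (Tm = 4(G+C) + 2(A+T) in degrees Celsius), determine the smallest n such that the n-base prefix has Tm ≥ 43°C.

First 16 bases: ATAAAATGTAGGACAG → Tm = 42°C (< 43°C)
First 17 bases: ATAAAATGTAGGACAGC → Tm = 46°C (≥ 43°C)
Each additional base adds 2°C (A/T) or 4°C (G/C), so Tm is non-decreasing in n; n = 17 is the first length to reach 43°C.

n = 17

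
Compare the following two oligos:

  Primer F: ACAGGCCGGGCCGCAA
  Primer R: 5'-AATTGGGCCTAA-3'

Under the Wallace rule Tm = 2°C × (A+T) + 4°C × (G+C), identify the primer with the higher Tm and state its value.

Primer F: A+T=4, G+C=12 → Tm = 2(4)+4(12) = 56°C
Primer R: A+T=7, G+C=5 → Tm = 2(7)+4(5) = 34°C
56°C vs 34°C → primer F is higher.

Primer F, 56°C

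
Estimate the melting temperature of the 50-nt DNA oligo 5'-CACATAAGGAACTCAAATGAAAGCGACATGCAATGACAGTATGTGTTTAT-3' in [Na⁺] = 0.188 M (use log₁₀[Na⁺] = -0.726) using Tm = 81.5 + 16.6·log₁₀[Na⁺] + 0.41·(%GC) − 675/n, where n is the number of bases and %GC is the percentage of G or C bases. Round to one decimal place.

Length n = 50. Counting bases: A=20, G=10, C=8, T=12
G+C = 18, so %GC = 18/50 × 100 = 36%
Salt term: 16.6 × (-0.726) = -12.052
GC term: 0.41 × 36 = 14.76; length term: −675/50 = −13.5
Tm = 81.5 + (-12.052) + 14.76 − 13.5 = 70.708 → 70.7°C

70.7°C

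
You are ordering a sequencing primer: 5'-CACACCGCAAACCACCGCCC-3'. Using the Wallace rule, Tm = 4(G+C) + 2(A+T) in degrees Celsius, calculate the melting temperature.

68°C

A=6, G=2, T=0, C=12
So N_AT = 6 and N_GC = 14.
Tm = 2×6 + 4×14 = 68°C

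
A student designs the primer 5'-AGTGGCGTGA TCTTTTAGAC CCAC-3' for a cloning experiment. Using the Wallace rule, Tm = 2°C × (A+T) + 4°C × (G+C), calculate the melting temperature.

72°C

Base counts: C=6, G=6, T=7, A=5
A+T = 12, G+C = 12
Tm = 2(12) + 4(12) = 24 + 48 = 72°C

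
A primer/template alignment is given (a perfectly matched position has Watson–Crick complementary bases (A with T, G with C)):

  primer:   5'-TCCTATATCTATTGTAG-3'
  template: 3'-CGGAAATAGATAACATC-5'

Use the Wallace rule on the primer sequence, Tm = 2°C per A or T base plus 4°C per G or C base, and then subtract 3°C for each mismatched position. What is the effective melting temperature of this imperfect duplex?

38°C

Primer base counts: A=4, T=8, G=2, C=3 → A+T=12, G+C=5
Perfect-match Tm = 2(12) + 4(5) = 24 + 20 = 44°C
Mismatches (positions where the bases are not complementary): 2 (at positions 1, 5)
Effective Tm = 44 − 2×3 = 44 − 6 = 38°C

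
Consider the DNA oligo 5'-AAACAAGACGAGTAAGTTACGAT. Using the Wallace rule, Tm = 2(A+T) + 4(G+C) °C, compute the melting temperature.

62°C

Base counts: T=4, A=11, G=5, C=3
AT pairs contribute 15, GC pairs contribute 8.
Tm = 2(15) + 4(8) = 30 + 32 = 62°C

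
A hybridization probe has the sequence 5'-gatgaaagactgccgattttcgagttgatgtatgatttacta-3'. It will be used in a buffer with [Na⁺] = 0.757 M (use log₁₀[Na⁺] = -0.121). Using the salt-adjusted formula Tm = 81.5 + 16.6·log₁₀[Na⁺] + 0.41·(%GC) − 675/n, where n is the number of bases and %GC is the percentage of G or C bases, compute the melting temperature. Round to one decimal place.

Length n = 42. Counting bases: T=15, C=5, G=10, A=12
G+C = 15, so %GC = 15/42 × 100 = 35.714%
Salt term: 16.6 × (-0.121) = -2.009
GC term: 0.41 × 35.714 = 14.643; length term: −675/42 = −16.071
Tm = 81.5 + (-2.009) + 14.643 − 16.071 = 78.063 → 78.1°C

78.1°C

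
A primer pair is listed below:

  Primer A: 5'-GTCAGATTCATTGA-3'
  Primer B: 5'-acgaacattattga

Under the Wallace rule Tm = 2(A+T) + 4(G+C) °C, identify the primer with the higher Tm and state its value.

Primer A, 38°C

Primer A: A+T=9, G+C=5 → Tm = 2(9)+4(5) = 38°C
Primer B: A+T=10, G+C=4 → Tm = 2(10)+4(4) = 36°C
38°C vs 36°C → primer A is higher.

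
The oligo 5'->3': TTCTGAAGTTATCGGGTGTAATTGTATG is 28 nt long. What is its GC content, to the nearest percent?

36%

Base counts: A=6, C=2, T=12, G=8
G+C = 8 + 2 = 10 out of 28 bases
%GC = 10/28 × 100 = 35.71% ≈ 36%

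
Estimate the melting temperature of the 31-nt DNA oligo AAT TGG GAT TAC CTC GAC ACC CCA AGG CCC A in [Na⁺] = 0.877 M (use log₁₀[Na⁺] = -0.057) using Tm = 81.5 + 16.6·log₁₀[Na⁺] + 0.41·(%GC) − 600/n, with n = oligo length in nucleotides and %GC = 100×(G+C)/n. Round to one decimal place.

Length n = 31. Base counts: C=11, A=9, T=5, G=6
G+C = 17, so %GC = 17/31 × 100 = 54.839%
Salt term: 16.6 × (-0.057) = -0.946
GC term: 0.41 × 54.839 = 22.484; length term: −600/31 = −19.355
Tm = 81.5 + (-0.946) + 22.484 − 19.355 = 83.683 → 83.7°C

83.7°C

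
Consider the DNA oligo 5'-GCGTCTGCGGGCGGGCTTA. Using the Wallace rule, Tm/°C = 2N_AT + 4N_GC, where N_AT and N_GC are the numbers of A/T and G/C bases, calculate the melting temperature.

A=1, G=9, C=5, T=4
A+T = 5, G+C = 14
Tm = 4·14 + 2·5 = 56 + 10 = 66°C

66°C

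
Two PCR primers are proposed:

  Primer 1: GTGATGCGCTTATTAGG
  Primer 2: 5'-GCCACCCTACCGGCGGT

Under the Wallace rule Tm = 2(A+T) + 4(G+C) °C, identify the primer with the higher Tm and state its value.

Primer 1: A+T=9, G+C=8 → Tm = 2(9)+4(8) = 50°C
Primer 2: A+T=4, G+C=13 → Tm = 2(4)+4(13) = 60°C
50°C vs 60°C → primer 2 is higher.

Primer 2, 60°C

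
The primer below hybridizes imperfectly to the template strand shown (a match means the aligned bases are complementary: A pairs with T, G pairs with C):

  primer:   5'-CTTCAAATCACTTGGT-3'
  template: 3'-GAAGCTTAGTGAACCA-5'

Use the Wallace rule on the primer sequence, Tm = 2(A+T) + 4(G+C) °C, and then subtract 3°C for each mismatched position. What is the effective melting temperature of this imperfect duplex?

Primer base counts: A=4, T=6, G=2, C=4 → A+T=10, G+C=6
Perfect-match Tm = 2(10) + 4(6) = 20 + 24 = 44°C
Mismatches (positions where the bases are not complementary): 1 (at position 5)
Effective Tm = 44 − 1×3 = 44 − 3 = 41°C

41°C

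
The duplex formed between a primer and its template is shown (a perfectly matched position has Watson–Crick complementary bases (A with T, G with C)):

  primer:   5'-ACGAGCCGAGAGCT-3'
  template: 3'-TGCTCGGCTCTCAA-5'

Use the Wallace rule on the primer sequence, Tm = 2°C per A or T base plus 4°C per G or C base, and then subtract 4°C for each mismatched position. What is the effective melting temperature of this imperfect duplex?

Primer base counts: A=4, T=1, G=5, C=4 → A+T=5, G+C=9
Perfect-match Tm = 2(5) + 4(9) = 10 + 36 = 46°C
Mismatches (positions where the bases are not complementary): 1 (at position 13)
Effective Tm = 46 − 1×4 = 46 − 4 = 42°C

42°C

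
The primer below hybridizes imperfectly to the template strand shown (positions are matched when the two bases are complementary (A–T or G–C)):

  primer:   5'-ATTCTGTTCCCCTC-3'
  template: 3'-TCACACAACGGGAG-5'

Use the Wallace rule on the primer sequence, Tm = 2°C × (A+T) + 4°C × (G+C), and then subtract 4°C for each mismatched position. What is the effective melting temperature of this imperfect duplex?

30°C

Primer base counts: A=1, T=6, G=1, C=6 → A+T=7, G+C=7
Perfect-match Tm = 2(7) + 4(7) = 14 + 28 = 42°C
Mismatches (positions where the bases are not complementary): 3 (at positions 2, 4, 9)
Effective Tm = 42 − 3×4 = 42 − 12 = 30°C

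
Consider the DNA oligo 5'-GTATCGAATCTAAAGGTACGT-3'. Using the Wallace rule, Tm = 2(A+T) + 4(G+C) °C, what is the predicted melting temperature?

Base counts: G=5, T=6, C=3, A=7
A+T = 13, G+C = 8
Tm = 2×13 + 4×8 = 58°C

58°C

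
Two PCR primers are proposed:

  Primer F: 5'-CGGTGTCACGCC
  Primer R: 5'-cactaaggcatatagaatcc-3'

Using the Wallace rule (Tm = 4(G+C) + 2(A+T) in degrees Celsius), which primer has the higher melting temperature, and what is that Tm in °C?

Primer R, 56°C

Primer F: A+T=3, G+C=9 → Tm = 2(3)+4(9) = 42°C
Primer R: A+T=12, G+C=8 → Tm = 2(12)+4(8) = 56°C
42°C vs 56°C → primer R is higher.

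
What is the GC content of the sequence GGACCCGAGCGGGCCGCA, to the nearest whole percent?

Counting bases: G=8, A=3, C=7, T=0
G+C = 8 + 7 = 15 out of 18 bases
%GC = 15/18 × 100 = 83.33% ≈ 83%

83%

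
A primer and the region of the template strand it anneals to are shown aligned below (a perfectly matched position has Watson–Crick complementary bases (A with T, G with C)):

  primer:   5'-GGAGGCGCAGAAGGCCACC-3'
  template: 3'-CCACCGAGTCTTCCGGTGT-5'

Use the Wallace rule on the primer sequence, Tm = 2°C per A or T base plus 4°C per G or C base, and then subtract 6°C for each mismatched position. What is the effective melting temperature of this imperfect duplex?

Primer base counts: A=5, T=0, G=8, C=6 → A+T=5, G+C=14
Perfect-match Tm = 2(5) + 4(14) = 10 + 56 = 66°C
Mismatches (positions where the bases are not complementary): 3 (at positions 3, 7, 19)
Effective Tm = 66 − 3×6 = 66 − 18 = 48°C

48°C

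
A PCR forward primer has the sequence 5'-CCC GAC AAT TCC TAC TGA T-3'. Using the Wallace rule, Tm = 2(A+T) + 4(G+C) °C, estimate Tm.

A=5, T=5, C=7, G=2
A+T = 10, G+C = 9
Tm = 2×10 + 4×9 = 56°C

56°C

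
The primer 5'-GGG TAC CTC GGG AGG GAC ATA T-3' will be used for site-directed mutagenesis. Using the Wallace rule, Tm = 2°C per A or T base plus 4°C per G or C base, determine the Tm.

70°C

Base counts: G=9, C=4, A=5, T=4
A+T = 9, G+C = 13
Tm = 4·13 + 2·9 = 52 + 18 = 70°C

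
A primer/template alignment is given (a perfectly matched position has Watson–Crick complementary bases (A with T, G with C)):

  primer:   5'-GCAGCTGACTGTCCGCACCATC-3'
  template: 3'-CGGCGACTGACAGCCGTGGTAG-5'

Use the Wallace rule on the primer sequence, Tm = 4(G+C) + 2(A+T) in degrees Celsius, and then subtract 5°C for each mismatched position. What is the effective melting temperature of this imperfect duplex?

62°C

Primer base counts: A=4, T=4, G=5, C=9 → A+T=8, G+C=14
Perfect-match Tm = 2(8) + 4(14) = 16 + 56 = 72°C
Mismatches (positions where the bases are not complementary): 2 (at positions 3, 14)
Effective Tm = 72 − 2×5 = 72 − 10 = 62°C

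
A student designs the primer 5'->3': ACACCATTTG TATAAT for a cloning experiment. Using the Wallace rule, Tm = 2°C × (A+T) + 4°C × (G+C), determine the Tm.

A=6, C=3, T=6, G=1
A+T = 12, G+C = 4
Tm = 2(12) + 4(4) = 24 + 16 = 40°C

40°C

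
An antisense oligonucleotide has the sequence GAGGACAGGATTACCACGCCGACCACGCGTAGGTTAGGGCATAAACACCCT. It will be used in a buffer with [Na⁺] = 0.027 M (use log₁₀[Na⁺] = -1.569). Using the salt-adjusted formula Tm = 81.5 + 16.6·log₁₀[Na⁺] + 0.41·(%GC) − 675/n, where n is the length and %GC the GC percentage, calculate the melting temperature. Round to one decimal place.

Length n = 51. Counting bases: G=14, C=15, T=7, A=15
G+C = 29, so %GC = 29/51 × 100 = 56.863%
Salt term: 16.6 × (-1.569) = -26.045
GC term: 0.41 × 56.863 = 23.314; length term: −675/51 = −13.235
Tm = 81.5 + (-26.045) + 23.314 − 13.235 = 65.534 → 65.5°C

65.5°C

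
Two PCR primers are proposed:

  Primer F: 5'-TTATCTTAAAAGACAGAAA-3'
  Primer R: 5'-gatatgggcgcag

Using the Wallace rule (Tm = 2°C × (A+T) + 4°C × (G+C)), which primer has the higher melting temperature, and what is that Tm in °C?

Primer F: A+T=15, G+C=4 → Tm = 2(15)+4(4) = 46°C
Primer R: A+T=5, G+C=8 → Tm = 2(5)+4(8) = 42°C
46°C vs 42°C → primer F is higher.

Primer F, 46°C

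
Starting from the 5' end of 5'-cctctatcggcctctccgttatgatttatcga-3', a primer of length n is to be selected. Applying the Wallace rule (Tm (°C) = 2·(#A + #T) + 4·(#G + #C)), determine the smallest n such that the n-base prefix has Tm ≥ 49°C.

First 15 bases: CCTCTATCGGCCTCT → Tm = 48°C (< 49°C)
First 16 bases: CCTCTATCGGCCTCTC → Tm = 52°C (≥ 49°C)
Each additional base adds 2°C (A/T) or 4°C (G/C), so Tm is non-decreasing in n; n = 16 is the first length to reach 49°C.

n = 16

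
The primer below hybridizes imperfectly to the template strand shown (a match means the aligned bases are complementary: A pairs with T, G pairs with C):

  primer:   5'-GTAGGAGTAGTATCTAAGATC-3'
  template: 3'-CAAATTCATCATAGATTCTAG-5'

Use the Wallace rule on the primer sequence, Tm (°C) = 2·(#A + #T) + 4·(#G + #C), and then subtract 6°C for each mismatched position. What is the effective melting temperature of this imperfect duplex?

Primer base counts: A=7, T=6, G=6, C=2 → A+T=13, G+C=8
Perfect-match Tm = 2(13) + 4(8) = 26 + 32 = 58°C
Mismatches (positions where the bases are not complementary): 3 (at positions 3, 4, 5)
Effective Tm = 58 − 3×6 = 58 − 18 = 40°C

40°C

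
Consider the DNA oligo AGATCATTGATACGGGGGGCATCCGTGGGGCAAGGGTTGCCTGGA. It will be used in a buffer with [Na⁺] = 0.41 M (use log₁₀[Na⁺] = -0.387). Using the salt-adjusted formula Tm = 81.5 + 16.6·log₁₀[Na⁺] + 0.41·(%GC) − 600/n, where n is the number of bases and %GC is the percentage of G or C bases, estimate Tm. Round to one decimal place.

Length n = 45. Counting bases: C=8, G=19, A=9, T=9
G+C = 27, so %GC = 27/45 × 100 = 60%
Salt term: 16.6 × (-0.387) = -6.424
GC term: 0.41 × 60 = 24.6; length term: −600/45 = −13.333
Tm = 81.5 + (-6.424) + 24.6 − 13.333 = 86.343 → 86.3°C

86.3°C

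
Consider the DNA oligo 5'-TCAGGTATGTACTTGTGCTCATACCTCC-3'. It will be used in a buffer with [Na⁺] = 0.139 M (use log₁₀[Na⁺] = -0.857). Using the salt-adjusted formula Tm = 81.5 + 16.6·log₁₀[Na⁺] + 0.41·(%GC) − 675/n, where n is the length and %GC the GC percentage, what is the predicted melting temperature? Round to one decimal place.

Length n = 28. Scanning the sequence gives A=5, C=8, T=10, G=5.
G+C = 13, so %GC = 13/28 × 100 = 46.429%
Salt term: 16.6 × (-0.857) = -14.226
GC term: 0.41 × 46.429 = 19.036; length term: −675/28 = −24.107
Tm = 81.5 + (-14.226) + 19.036 − 24.107 = 62.203 → 62.2°C

62.2°C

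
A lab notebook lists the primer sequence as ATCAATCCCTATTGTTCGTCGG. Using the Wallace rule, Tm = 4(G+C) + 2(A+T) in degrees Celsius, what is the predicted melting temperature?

64°C

Scanning the sequence gives A=4, G=4, T=8, C=6.
A+T = 12, G+C = 10
Tm = 2×12 + 4×10 = 64°C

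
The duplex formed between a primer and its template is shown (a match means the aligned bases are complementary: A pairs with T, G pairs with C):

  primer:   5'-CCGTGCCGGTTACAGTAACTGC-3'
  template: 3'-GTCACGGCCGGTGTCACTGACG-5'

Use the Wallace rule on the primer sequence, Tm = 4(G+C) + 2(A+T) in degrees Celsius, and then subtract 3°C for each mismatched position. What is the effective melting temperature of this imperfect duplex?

58°C

Primer base counts: A=4, T=5, G=6, C=7 → A+T=9, G+C=13
Perfect-match Tm = 2(9) + 4(13) = 18 + 52 = 70°C
Mismatches (positions where the bases are not complementary): 4 (at positions 2, 10, 11, 17)
Effective Tm = 70 − 4×3 = 70 − 12 = 58°C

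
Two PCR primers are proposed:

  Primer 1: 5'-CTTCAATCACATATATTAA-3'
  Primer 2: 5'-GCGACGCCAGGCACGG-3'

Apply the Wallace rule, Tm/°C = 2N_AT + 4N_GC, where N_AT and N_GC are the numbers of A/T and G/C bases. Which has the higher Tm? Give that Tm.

Primer 2, 58°C

Primer 1: A+T=15, G+C=4 → Tm = 2(15)+4(4) = 46°C
Primer 2: A+T=3, G+C=13 → Tm = 2(3)+4(13) = 58°C
46°C vs 58°C → primer 2 is higher.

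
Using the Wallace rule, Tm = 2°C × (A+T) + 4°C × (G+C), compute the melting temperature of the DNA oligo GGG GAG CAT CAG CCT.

C=4, A=3, T=2, G=6
A+T = 5, G+C = 10
Tm = 2(5) + 4(10) = 10 + 40 = 50°C

50°C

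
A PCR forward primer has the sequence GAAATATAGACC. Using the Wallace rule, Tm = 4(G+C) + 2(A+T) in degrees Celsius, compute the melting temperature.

32°C

Counting bases: T=2, G=2, C=2, A=6
AT pairs contribute 8, GC pairs contribute 4.
Tm = 2×8 + 4×4 = 32°C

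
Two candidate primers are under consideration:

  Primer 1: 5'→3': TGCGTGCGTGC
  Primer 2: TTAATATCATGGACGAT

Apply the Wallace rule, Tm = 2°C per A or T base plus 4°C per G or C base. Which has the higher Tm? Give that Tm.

Primer 2, 44°C

Primer 1: A+T=3, G+C=8 → Tm = 2(3)+4(8) = 38°C
Primer 2: A+T=12, G+C=5 → Tm = 2(12)+4(5) = 44°C
38°C vs 44°C → primer 2 is higher.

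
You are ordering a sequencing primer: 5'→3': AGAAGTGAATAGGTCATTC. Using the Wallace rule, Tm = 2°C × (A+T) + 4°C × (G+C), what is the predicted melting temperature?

Base counts: A=7, C=2, G=5, T=5
So N_AT = 12 and N_GC = 7.
Tm = 4·7 + 2·12 = 28 + 24 = 52°C

52°C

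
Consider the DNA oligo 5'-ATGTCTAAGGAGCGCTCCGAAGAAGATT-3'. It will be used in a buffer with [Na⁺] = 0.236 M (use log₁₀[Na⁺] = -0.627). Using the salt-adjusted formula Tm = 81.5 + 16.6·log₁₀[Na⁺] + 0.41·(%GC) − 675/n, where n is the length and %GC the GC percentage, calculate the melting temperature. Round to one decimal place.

Length n = 28. Counting bases: A=9, T=6, G=8, C=5
G+C = 13, so %GC = 13/28 × 100 = 46.429%
Salt term: 16.6 × (-0.627) = -10.408
GC term: 0.41 × 46.429 = 19.036; length term: −675/28 = −24.107
Tm = 81.5 + (-10.408) + 19.036 − 24.107 = 66.021 → 66.0°C

66.0°C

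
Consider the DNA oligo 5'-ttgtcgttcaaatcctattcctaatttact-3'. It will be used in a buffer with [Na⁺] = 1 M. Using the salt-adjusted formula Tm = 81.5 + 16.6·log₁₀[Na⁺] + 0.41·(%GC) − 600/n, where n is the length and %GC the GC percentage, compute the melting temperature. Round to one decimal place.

Length n = 30. Counting bases: T=14, C=7, G=2, A=7
G+C = 9, so %GC = 9/30 × 100 = 30%
Salt term: 16.6 × (0) = 0
GC term: 0.41 × 30 = 12.3; length term: −600/30 = −20
Tm = 81.5 + (0) + 12.3 − 20 = 73.8 → 73.8°C

73.8°C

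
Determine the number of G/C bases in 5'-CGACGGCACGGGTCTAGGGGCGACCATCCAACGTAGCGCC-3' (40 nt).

28

Scanning the sequence gives T=4, C=14, G=14, A=8.
G+C = 14 + 14 = 28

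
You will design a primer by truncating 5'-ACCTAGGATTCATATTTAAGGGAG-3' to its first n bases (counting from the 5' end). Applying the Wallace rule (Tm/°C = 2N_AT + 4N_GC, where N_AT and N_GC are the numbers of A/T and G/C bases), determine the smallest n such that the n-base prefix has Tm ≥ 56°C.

n = 21

First 20 bases: ACCTAGGATTCATATTTAAG → Tm = 52°C (< 56°C)
First 21 bases: ACCTAGGATTCATATTTAAGG → Tm = 56°C (≥ 56°C)
Each additional base adds 2°C (A/T) or 4°C (G/C), so Tm is non-decreasing in n; n = 21 is the first length to reach 56°C.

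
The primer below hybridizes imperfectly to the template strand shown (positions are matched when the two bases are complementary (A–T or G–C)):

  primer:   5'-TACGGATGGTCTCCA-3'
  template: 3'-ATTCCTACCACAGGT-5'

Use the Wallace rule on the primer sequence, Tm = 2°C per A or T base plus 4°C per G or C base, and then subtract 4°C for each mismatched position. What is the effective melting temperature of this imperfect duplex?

38°C

Primer base counts: A=3, T=4, G=4, C=4 → A+T=7, G+C=8
Perfect-match Tm = 2(7) + 4(8) = 14 + 32 = 46°C
Mismatches (positions where the bases are not complementary): 2 (at positions 3, 11)
Effective Tm = 46 − 2×4 = 46 − 8 = 38°C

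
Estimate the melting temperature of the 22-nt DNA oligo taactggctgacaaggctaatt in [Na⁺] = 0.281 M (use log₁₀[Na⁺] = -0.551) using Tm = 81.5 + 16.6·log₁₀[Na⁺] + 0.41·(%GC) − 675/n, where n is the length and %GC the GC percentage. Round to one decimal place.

58.4°C

Length n = 22. Base counts: G=5, T=6, A=7, C=4
G+C = 9, so %GC = 9/22 × 100 = 40.909%
Salt term: 16.6 × (-0.551) = -9.147
GC term: 0.41 × 40.909 = 16.773; length term: −675/22 = −30.682
Tm = 81.5 + (-9.147) + 16.773 − 30.682 = 58.444 → 58.4°C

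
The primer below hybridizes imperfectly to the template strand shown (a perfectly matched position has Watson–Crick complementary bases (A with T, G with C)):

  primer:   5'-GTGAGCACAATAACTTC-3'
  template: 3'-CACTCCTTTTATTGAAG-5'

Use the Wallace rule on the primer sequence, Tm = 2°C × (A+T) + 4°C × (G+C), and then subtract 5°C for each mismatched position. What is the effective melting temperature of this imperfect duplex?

38°C

Primer base counts: A=6, T=4, G=3, C=4 → A+T=10, G+C=7
Perfect-match Tm = 2(10) + 4(7) = 20 + 28 = 48°C
Mismatches (positions where the bases are not complementary): 2 (at positions 6, 8)
Effective Tm = 48 − 2×5 = 48 − 10 = 38°C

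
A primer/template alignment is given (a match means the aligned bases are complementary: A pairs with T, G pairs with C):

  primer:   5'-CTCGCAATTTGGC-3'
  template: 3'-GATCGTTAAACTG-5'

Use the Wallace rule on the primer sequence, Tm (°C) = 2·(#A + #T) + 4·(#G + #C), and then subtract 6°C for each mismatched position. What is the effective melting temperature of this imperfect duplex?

28°C

Primer base counts: A=2, T=4, G=3, C=4 → A+T=6, G+C=7
Perfect-match Tm = 2(6) + 4(7) = 12 + 28 = 40°C
Mismatches (positions where the bases are not complementary): 2 (at positions 3, 12)
Effective Tm = 40 − 2×6 = 40 − 12 = 28°C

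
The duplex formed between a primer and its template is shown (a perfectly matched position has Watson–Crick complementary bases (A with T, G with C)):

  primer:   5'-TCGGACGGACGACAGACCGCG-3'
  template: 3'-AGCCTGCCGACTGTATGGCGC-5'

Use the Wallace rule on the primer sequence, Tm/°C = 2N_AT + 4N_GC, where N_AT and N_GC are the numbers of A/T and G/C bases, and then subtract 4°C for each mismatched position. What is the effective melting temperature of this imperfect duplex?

60°C

Primer base counts: A=5, T=1, G=8, C=7 → A+T=6, G+C=15
Perfect-match Tm = 2(6) + 4(15) = 12 + 60 = 72°C
Mismatches (positions where the bases are not complementary): 3 (at positions 9, 10, 15)
Effective Tm = 72 − 3×4 = 72 − 12 = 60°C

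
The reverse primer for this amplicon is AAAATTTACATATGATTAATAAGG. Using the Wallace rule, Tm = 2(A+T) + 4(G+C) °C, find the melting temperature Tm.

56°C

Scanning the sequence gives G=3, T=8, A=12, C=1.
A+T = 20, G+C = 4
Tm = 2×20 + 4×4 = 56°C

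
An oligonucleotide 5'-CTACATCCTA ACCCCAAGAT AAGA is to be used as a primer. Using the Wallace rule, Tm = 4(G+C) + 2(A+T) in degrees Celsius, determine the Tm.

Base counts: G=2, T=4, C=8, A=10
So N_AT = 14 and N_GC = 10.
Tm = 4·10 + 2·14 = 40 + 28 = 68°C

68°C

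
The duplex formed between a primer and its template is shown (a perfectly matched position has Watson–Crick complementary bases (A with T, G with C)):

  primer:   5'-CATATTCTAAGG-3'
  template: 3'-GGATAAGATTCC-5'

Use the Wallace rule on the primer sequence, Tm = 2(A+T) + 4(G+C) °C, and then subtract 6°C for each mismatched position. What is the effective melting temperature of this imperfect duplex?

26°C

Primer base counts: A=4, T=4, G=2, C=2 → A+T=8, G+C=4
Perfect-match Tm = 2(8) + 4(4) = 16 + 16 = 32°C
Mismatches (positions where the bases are not complementary): 1 (at position 2)
Effective Tm = 32 − 1×6 = 32 − 6 = 26°C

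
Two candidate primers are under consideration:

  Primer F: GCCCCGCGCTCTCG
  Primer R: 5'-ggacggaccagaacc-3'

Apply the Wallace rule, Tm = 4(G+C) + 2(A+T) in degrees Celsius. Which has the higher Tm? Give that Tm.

Primer F: A+T=2, G+C=12 → Tm = 2(2)+4(12) = 52°C
Primer R: A+T=5, G+C=10 → Tm = 2(5)+4(10) = 50°C
52°C vs 50°C → primer F is higher.

Primer F, 52°C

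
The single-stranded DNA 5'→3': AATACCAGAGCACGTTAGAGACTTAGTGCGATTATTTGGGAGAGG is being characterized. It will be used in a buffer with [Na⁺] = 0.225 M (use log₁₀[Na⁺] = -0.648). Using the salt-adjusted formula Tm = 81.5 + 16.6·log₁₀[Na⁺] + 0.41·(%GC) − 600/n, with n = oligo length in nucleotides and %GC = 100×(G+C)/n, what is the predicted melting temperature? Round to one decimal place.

75.6°C

Length n = 45. G=14, T=11, C=6, A=14
G+C = 20, so %GC = 20/45 × 100 = 44.444%
Salt term: 16.6 × (-0.648) = -10.757
GC term: 0.41 × 44.444 = 18.222; length term: −600/45 = −13.333
Tm = 81.5 + (-10.757) + 18.222 − 13.333 = 75.632 → 75.6°C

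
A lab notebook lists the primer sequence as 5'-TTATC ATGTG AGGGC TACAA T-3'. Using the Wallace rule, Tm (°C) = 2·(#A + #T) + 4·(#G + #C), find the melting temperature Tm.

Counting bases: A=6, G=5, T=7, C=3
So N_AT = 13 and N_GC = 8.
Tm = 4·8 + 2·13 = 32 + 26 = 58°C

58°C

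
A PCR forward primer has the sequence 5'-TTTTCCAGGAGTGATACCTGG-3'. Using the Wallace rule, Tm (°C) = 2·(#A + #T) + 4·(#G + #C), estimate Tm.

62°C

Counting bases: C=4, G=6, T=7, A=4
So N_AT = 11 and N_GC = 10.
Tm = 2×11 + 4×10 = 62°C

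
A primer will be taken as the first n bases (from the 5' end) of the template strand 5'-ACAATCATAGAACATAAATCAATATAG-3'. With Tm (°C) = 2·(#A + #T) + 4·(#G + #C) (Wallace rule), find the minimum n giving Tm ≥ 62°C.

First 25 bases: ACAATCATAGAACATAAATCAATAT → Tm = 60°C (< 62°C)
First 26 bases: ACAATCATAGAACATAAATCAATATA → Tm = 62°C (≥ 62°C)
Each additional base adds 2°C (A/T) or 4°C (G/C), so Tm is non-decreasing in n; n = 26 is the first length to reach 62°C.

n = 26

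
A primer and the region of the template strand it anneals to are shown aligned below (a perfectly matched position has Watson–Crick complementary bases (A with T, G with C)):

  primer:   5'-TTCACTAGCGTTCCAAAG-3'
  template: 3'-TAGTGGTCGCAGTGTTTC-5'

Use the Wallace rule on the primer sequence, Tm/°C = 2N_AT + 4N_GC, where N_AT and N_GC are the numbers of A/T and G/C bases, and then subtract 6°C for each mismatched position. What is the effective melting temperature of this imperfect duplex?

28°C

Primer base counts: A=5, T=5, G=3, C=5 → A+T=10, G+C=8
Perfect-match Tm = 2(10) + 4(8) = 20 + 32 = 52°C
Mismatches (positions where the bases are not complementary): 4 (at positions 1, 6, 12, 13)
Effective Tm = 52 − 4×6 = 52 − 24 = 28°C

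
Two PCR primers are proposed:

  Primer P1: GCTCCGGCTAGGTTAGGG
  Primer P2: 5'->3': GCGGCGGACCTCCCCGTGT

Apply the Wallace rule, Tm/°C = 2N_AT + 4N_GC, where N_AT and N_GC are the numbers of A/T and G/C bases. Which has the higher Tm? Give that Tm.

Primer P2, 68°C

Primer P1: A+T=6, G+C=12 → Tm = 2(6)+4(12) = 60°C
Primer P2: A+T=4, G+C=15 → Tm = 2(4)+4(15) = 68°C
60°C vs 68°C → primer P2 is higher.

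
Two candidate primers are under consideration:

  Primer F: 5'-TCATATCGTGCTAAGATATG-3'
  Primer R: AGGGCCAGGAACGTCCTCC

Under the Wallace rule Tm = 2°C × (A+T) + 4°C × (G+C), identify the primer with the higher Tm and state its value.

Primer R, 64°C

Primer F: A+T=13, G+C=7 → Tm = 2(13)+4(7) = 54°C
Primer R: A+T=6, G+C=13 → Tm = 2(6)+4(13) = 64°C
54°C vs 64°C → primer R is higher.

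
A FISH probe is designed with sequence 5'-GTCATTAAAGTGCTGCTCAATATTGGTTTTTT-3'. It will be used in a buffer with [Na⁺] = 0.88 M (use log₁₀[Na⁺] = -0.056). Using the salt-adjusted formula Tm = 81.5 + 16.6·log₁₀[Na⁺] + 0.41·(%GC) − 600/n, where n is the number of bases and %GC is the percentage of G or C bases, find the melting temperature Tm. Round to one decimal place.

Length n = 32. Counting bases: G=6, C=4, A=7, T=15
G+C = 10, so %GC = 10/32 × 100 = 31.25%
Salt term: 16.6 × (-0.056) = -0.93
GC term: 0.41 × 31.25 = 12.812; length term: −600/32 = −18.75
Tm = 81.5 + (-0.93) + 12.812 − 18.75 = 74.632 → 74.6°C

74.6°C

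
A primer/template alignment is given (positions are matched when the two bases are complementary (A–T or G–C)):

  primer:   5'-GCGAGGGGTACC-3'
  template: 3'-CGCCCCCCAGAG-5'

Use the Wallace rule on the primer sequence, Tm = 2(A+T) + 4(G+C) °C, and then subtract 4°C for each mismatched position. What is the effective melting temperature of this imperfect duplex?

30°C

Primer base counts: A=2, T=1, G=6, C=3 → A+T=3, G+C=9
Perfect-match Tm = 2(3) + 4(9) = 6 + 36 = 42°C
Mismatches (positions where the bases are not complementary): 3 (at positions 4, 10, 11)
Effective Tm = 42 − 3×4 = 42 − 12 = 30°C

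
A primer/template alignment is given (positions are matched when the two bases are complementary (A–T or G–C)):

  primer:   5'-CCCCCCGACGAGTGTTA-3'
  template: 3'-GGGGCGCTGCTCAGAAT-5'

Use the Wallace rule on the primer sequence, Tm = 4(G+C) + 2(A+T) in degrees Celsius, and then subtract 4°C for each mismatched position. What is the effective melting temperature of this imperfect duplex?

Primer base counts: A=3, T=3, G=4, C=7 → A+T=6, G+C=11
Perfect-match Tm = 2(6) + 4(11) = 12 + 44 = 56°C
Mismatches (positions where the bases are not complementary): 2 (at positions 5, 14)
Effective Tm = 56 − 2×4 = 56 − 8 = 48°C

48°C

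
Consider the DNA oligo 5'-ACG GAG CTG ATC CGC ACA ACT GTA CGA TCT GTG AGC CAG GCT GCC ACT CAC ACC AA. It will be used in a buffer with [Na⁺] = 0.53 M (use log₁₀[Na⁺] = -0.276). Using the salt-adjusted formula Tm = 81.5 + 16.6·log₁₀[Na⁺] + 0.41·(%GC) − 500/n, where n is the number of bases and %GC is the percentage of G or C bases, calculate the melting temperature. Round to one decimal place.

91.4°C

Length n = 56. Base counts: G=13, T=9, C=19, A=15
G+C = 32, so %GC = 32/56 × 100 = 57.143%
Salt term: 16.6 × (-0.276) = -4.582
GC term: 0.41 × 57.143 = 23.429; length term: −500/56 = −8.929
Tm = 81.5 + (-4.582) + 23.429 − 8.929 = 91.418 → 91.4°C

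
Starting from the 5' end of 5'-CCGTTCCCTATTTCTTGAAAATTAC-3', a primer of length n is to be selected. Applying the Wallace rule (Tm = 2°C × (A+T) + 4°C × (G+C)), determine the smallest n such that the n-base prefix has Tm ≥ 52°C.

n = 18

First 17 bases: CCGTTCCCTATTTCTTG → Tm = 50°C (< 52°C)
First 18 bases: CCGTTCCCTATTTCTTGA → Tm = 52°C (≥ 52°C)
Each additional base adds 2°C (A/T) or 4°C (G/C), so Tm is non-decreasing in n; n = 18 is the first length to reach 52°C.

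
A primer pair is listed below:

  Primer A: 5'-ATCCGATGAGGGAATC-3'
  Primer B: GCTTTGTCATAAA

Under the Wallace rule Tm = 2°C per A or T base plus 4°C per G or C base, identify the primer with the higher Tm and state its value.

Primer A, 48°C

Primer A: A+T=8, G+C=8 → Tm = 2(8)+4(8) = 48°C
Primer B: A+T=9, G+C=4 → Tm = 2(9)+4(4) = 34°C
48°C vs 34°C → primer A is higher.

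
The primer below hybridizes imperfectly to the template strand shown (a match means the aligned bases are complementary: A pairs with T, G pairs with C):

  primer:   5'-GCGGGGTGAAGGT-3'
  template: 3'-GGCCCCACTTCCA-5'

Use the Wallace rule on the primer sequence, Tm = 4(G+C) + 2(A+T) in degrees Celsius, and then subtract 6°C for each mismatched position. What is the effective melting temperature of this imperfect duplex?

Primer base counts: A=2, T=2, G=8, C=1 → A+T=4, G+C=9
Perfect-match Tm = 2(4) + 4(9) = 8 + 36 = 44°C
Mismatches (positions where the bases are not complementary): 1 (at position 1)
Effective Tm = 44 − 1×6 = 44 − 6 = 38°C

38°C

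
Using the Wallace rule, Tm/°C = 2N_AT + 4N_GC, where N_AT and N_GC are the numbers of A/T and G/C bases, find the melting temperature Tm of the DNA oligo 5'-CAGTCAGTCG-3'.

Base counts: T=2, C=3, G=3, A=2
AT pairs contribute 4, GC pairs contribute 6.
Tm = 4·6 + 2·4 = 24 + 8 = 32°C

32°C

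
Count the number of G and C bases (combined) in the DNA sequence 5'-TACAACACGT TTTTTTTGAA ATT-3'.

Scanning the sequence gives G=2, T=11, C=3, A=7.
Total G or C: 2 + 3 = 5

5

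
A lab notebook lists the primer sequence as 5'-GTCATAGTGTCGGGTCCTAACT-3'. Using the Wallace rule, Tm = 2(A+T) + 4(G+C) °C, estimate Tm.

Counting bases: T=7, C=5, A=4, G=6
A+T = 11, G+C = 11
Tm = 4·11 + 2·11 = 44 + 22 = 66°C

66°C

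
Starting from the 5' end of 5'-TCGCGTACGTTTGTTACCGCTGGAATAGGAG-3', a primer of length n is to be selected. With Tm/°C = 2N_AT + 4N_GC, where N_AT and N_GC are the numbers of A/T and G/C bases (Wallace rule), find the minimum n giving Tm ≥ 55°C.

n = 19

First 18 bases: TCGCGTACGTTTGTTACC → Tm = 54°C (< 55°C)
First 19 bases: TCGCGTACGTTTGTTACCG → Tm = 58°C (≥ 55°C)
Each additional base adds 2°C (A/T) or 4°C (G/C), so Tm is non-decreasing in n; n = 19 is the first length to reach 55°C.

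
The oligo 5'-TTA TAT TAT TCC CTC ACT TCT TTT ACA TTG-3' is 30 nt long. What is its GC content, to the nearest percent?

27%

Counting bases: T=16, G=1, A=6, C=7
G+C = 1 + 7 = 8 out of 30 bases
%GC = 8/30 × 100 = 26.67% ≈ 27%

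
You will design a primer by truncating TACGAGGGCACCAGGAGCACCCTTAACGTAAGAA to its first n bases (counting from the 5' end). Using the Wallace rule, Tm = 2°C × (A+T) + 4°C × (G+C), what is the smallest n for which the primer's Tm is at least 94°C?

First 29 bases: TACGAGGGCACCAGGAGCACCCTTAACGT → Tm = 92°C (< 94°C)
First 30 bases: TACGAGGGCACCAGGAGCACCCTTAACGTA → Tm = 94°C (≥ 94°C)
Each additional base adds 2°C (A/T) or 4°C (G/C), so Tm is non-decreasing in n; n = 30 is the first length to reach 94°C.

n = 30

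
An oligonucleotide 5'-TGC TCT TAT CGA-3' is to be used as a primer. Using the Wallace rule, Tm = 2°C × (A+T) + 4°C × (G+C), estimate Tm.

Base counts: G=2, C=3, T=5, A=2
A+T = 7, G+C = 5
Tm = 2(7) + 4(5) = 14 + 20 = 34°C

34°C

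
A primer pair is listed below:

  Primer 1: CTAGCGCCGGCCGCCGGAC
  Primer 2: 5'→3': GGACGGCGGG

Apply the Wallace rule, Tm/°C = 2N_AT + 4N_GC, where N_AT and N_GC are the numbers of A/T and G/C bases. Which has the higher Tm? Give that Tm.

Primer 1: A+T=3, G+C=16 → Tm = 2(3)+4(16) = 70°C
Primer 2: A+T=1, G+C=9 → Tm = 2(1)+4(9) = 38°C
70°C vs 38°C → primer 1 is higher.

Primer 1, 70°C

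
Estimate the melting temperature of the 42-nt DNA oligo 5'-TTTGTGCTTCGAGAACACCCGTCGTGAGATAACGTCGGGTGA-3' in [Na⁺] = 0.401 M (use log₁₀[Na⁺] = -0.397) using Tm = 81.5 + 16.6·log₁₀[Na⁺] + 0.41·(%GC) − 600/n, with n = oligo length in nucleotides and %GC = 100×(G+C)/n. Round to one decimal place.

Length n = 42. Scanning the sequence gives C=9, G=13, T=11, A=9.
G+C = 22, so %GC = 22/42 × 100 = 52.381%
Salt term: 16.6 × (-0.397) = -6.59
GC term: 0.41 × 52.381 = 21.476; length term: −600/42 = −14.286
Tm = 81.5 + (-6.59) + 21.476 − 14.286 = 82.1 → 82.1°C

82.1°C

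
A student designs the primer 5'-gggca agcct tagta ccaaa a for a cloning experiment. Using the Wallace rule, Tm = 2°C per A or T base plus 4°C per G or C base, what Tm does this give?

T=3, G=5, C=5, A=8
A+T = 11, G+C = 10
Tm = 2×11 + 4×10 = 62°C

62°C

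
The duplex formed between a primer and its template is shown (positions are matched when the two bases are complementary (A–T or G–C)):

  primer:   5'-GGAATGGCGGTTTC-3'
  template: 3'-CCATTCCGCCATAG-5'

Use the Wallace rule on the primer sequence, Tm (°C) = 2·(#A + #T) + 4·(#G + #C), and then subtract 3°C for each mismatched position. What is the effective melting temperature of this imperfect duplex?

Primer base counts: A=2, T=4, G=6, C=2 → A+T=6, G+C=8
Perfect-match Tm = 2(6) + 4(8) = 12 + 32 = 44°C
Mismatches (positions where the bases are not complementary): 3 (at positions 3, 5, 12)
Effective Tm = 44 − 3×3 = 44 − 9 = 35°C

35°C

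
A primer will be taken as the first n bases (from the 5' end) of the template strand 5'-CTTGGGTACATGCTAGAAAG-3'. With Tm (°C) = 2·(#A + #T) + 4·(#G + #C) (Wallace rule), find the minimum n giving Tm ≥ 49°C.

First 16 bases: CTTGGGTACATGCTAG → Tm = 48°C (< 49°C)
First 17 bases: CTTGGGTACATGCTAGA → Tm = 50°C (≥ 49°C)
Since every base adds ≥2°C, Tm only increases with n, so the threshold is first crossed at n = 17.

n = 17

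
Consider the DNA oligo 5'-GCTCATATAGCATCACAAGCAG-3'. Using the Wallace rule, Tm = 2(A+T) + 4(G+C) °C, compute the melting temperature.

64°C

G=4, C=6, T=4, A=8
A+T = 12, G+C = 10
Tm = 2×12 + 4×10 = 64°C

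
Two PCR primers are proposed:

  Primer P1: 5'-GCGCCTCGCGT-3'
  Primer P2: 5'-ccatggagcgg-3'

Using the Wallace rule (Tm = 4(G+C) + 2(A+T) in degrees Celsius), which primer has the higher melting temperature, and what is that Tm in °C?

Primer P1, 40°C

Primer P1: A+T=2, G+C=9 → Tm = 2(2)+4(9) = 40°C
Primer P2: A+T=3, G+C=8 → Tm = 2(3)+4(8) = 38°C
40°C vs 38°C → primer P1 is higher.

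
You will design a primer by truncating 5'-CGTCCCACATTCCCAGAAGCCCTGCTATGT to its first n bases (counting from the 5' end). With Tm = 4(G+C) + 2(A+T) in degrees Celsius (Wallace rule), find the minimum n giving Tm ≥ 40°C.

n = 13

First 12 bases: CGTCCCACATTC → Tm = 38°C (< 40°C)
First 13 bases: CGTCCCACATTCC → Tm = 42°C (≥ 40°C)
Each additional base adds 2°C (A/T) or 4°C (G/C), so Tm is non-decreasing in n; n = 13 is the first length to reach 40°C.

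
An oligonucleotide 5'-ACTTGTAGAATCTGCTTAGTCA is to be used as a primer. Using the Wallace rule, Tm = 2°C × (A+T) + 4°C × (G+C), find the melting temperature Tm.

Scanning the sequence gives T=8, C=4, G=4, A=6.
So N_AT = 14 and N_GC = 8.
Tm = 2(14) + 4(8) = 28 + 32 = 60°C

60°C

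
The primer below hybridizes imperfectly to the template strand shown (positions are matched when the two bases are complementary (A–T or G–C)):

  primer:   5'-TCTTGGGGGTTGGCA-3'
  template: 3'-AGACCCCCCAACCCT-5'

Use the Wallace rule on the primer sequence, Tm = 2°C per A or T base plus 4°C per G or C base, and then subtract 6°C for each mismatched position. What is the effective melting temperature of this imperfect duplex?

Primer base counts: A=1, T=5, G=7, C=2 → A+T=6, G+C=9
Perfect-match Tm = 2(6) + 4(9) = 12 + 36 = 48°C
Mismatches (positions where the bases are not complementary): 2 (at positions 4, 14)
Effective Tm = 48 − 2×6 = 48 − 12 = 36°C

36°C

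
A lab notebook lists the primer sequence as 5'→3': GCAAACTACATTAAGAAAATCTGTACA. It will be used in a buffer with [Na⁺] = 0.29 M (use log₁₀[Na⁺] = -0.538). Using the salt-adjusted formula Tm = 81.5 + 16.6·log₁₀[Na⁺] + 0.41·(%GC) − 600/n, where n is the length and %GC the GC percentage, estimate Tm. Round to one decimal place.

Length n = 27. Counting bases: A=13, T=6, G=3, C=5
G+C = 8, so %GC = 8/27 × 100 = 29.63%
Salt term: 16.6 × (-0.538) = -8.931
GC term: 0.41 × 29.63 = 12.148; length term: −600/27 = −22.222
Tm = 81.5 + (-8.931) + 12.148 − 22.222 = 62.495 → 62.5°C

62.5°C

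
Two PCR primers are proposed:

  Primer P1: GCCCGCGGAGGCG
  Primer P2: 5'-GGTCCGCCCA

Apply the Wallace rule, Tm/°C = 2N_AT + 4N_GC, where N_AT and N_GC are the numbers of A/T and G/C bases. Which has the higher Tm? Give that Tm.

Primer P1: A+T=1, G+C=12 → Tm = 2(1)+4(12) = 50°C
Primer P2: A+T=2, G+C=8 → Tm = 2(2)+4(8) = 36°C
50°C vs 36°C → primer P1 is higher.

Primer P1, 50°C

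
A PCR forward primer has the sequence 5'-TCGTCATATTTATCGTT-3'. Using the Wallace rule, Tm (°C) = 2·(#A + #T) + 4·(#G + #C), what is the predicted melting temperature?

Scanning the sequence gives T=9, G=2, A=3, C=3.
A+T = 12, G+C = 5
Tm = 2(12) + 4(5) = 24 + 20 = 44°C

44°C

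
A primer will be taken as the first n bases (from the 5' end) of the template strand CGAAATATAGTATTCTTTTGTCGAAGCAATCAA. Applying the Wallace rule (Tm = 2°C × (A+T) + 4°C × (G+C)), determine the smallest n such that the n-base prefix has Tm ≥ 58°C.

n = 23

First 22 bases: CGAAATATAGTATTCTTTTGTC → Tm = 56°C (< 58°C)
First 23 bases: CGAAATATAGTATTCTTTTGTCG → Tm = 60°C (≥ 58°C)
Each additional base adds 2°C (A/T) or 4°C (G/C), so Tm is non-decreasing in n; n = 23 is the first length to reach 58°C.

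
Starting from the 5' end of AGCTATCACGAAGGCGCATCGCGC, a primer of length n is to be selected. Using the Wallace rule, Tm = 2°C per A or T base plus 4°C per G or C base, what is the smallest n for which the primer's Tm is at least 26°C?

n = 9

First 8 bases: AGCTATCA → Tm = 22°C (< 26°C)
First 9 bases: AGCTATCAC → Tm = 26°C (≥ 26°C)
Each additional base adds 2°C (A/T) or 4°C (G/C), so Tm is non-decreasing in n; n = 9 is the first length to reach 26°C.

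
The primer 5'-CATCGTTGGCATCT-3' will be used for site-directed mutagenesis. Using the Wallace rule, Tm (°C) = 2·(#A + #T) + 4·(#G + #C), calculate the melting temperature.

42°C

Counting bases: G=3, T=5, C=4, A=2
AT pairs contribute 7, GC pairs contribute 7.
Tm = 2(7) + 4(7) = 14 + 28 = 42°C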